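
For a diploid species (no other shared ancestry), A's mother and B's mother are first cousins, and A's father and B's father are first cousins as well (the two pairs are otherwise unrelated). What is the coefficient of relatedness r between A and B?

0.0625

Wright's path rule: contributions from independent ancestry routes add.
A and B are related in two ways: second cousins through their mothers (r = 1/32) and second cousins through their fathers (r = 1/32).
r = 1/32 + 1/32 = 0.0625.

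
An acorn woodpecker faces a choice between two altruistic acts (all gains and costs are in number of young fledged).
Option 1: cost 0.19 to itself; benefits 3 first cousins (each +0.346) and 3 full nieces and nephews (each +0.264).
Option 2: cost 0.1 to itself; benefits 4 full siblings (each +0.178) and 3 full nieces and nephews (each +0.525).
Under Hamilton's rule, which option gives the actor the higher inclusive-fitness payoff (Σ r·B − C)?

Option 1: r to a first cousin = 0.125.
Option 1: r to a full niece or nephew = 0.25.
Option 1: Σ r·B − C = (3·0.125·0.346 + 3·0.25·0.264) − 0.19 = 0.13775.
Option 2: r to a full sibling = 0.5.
Option 2: r to a full niece or nephew = 0.25.
Option 2: Σ r·B − C = (4·0.5·0.178 + 3·0.25·0.525) − 0.1 = 0.64975.
Option 2 has the higher net inclusive-fitness payoff.

Option 2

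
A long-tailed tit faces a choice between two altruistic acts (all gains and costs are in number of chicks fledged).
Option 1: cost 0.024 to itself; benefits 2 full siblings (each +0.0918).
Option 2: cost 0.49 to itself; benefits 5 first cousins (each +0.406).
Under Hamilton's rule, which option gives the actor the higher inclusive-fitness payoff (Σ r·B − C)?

Option 1

Option 1: r to a full sibling = 0.5.
Option 1: Σ r·B − C = (2·0.5·0.0918) − 0.024 = 0.0678.
Option 2: r to a first cousin = 0.125.
Option 2: Σ r·B − C = (5·0.125·0.406) − 0.49 = -0.23625.
Option 1 has the higher net inclusive-fitness payoff.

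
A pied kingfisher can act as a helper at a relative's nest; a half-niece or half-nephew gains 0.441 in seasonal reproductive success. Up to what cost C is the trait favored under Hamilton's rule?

0.055125

r to a half-niece or half-nephew = 1/8 (half-aunt/uncle↔niece/nephew: one path of length 3: r = (1/2)^3 = 1/8).
Hamilton's rule: n·r·B > C, so the trait is favored while C < n·r·B = 1·0.125·0.441 = 0.055125.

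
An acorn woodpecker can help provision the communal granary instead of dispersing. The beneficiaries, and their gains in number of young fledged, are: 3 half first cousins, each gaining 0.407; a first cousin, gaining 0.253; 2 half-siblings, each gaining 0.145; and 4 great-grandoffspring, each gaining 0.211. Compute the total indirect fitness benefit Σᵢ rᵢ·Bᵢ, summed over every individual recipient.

0.2859375

r to a half first cousin = 0.0625 (half first cousins share one grandparent — one path of length 4: r = (1/2)^4 = 1/16).
r to a first cousin = 1/8 (first cousins share one grandparent pair — two paths of length 4: r = 2·(1/2)^4 = 1/8).
r to a half-sibling = 1/4 (half-sibs share one parent — one path of length 2: r = (1/2)^2 = 1/4).
r to a great-grandoffspring = 1/8 (three parent–offspring links: r = (1/2)^3 = 1/8).
Summing one r·B term per recipient: 3·0.0625·0.407 + 1·0.125·0.253 + 2·0.25·0.145 + 4·0.125·0.211 = 0.2859375.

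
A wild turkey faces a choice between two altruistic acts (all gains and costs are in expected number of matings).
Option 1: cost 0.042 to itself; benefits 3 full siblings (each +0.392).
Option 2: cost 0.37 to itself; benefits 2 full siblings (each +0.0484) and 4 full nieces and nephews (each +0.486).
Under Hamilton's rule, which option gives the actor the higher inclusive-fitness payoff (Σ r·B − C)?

Option 1: r to a full sibling = 0.5.
Option 1: Σ r·B − C = (3·0.5·0.392) − 0.042 = 0.546.
Option 2: r to a full sibling = 0.5.
Option 2: r to a full niece or nephew = 0.25.
Option 2: Σ r·B − C = (2·0.5·0.0484 + 4·0.25·0.486) − 0.37 = 0.1644.
Option 1 has the higher net inclusive-fitness payoff.

Option 1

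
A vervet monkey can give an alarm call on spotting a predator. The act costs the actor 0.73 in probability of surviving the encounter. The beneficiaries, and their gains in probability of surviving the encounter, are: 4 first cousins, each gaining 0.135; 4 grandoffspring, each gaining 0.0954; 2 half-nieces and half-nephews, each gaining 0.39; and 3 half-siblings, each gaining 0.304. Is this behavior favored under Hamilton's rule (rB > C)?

Hamilton's rule: the trait is favored when the sum of r·B over every recipient exceeds the actor's cost C.
r to a first cousin = 1/8 (first cousins share one grandparent pair — two paths of length 4: r = 2·(1/2)^4 = 1/8).
r to a grandoffspring = 0.25 (two parent–offspring links: r = (1/2)^2 = 1/4).
r to a half-niece or half-nephew = 1/8 (half-aunt/uncle↔niece/nephew: one path of length 3: r = (1/2)^3 = 1/8).
r to a half-sibling = 1/4 (half-sibs share one parent — one path of length 2: r = (1/2)^2 = 1/4).
Summing one r·B term per recipient: 4·0.125·0.135 + 4·0.25·0.0954 + 2·0.125·0.39 + 3·0.25·0.304 = 0.4884.
0.4884 < 0.73: the indirect benefit is less than the cost.

No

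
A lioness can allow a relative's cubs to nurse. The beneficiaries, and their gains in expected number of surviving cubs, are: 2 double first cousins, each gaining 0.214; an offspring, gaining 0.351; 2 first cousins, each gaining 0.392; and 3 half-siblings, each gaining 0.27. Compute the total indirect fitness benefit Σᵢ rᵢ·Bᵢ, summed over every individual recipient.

0.583

r to a double first cousin = 1/4 (double first cousins share both grandparent pairs — four paths of length 4: r = 4·(1/2)^4 = 1/4).
r to an offspring = 1/2 (one parent–offspring link: r = (1/2)^1 = 1/2).
r to a first cousin = 0.125 (first cousins share one grandparent pair — two paths of length 4: r = 2·(1/2)^4 = 1/8).
r to a half-sibling = 1/4 (half-sibs share one parent — one path of length 2: r = (1/2)^2 = 1/4).
Summing one r·B term per recipient: 2·0.25·0.214 + 1·0.5·0.351 + 2·0.125·0.392 + 3·0.25·0.27 = 0.583.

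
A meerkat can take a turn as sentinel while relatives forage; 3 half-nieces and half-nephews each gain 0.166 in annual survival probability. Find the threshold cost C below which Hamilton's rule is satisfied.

r to a half-niece or half-nephew = 1/8 (half-aunt/uncle↔niece/nephew: one path of length 3: r = (1/2)^3 = 1/8).
Hamilton's rule: n·r·B > C, so the trait is favored while C < n·r·B = 3·0.125·0.166 = 0.06225.

0.06225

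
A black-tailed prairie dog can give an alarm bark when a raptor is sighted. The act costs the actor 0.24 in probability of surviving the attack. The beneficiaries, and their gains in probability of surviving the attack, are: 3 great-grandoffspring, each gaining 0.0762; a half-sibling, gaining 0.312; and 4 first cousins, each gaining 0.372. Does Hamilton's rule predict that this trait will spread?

Yes

Hamilton's rule: the trait is favored when the sum of r·B over every recipient exceeds the actor's cost C.
r to a great-grandoffspring = 1/8 (three parent–offspring links: r = (1/2)^3 = 1/8).
r to a half-sibling = 1/4 (half-sibs share one parent — one path of length 2: r = (1/2)^2 = 1/4).
r to a first cousin = 1/8 (first cousins share one grandparent pair — two paths of length 4: r = 2·(1/2)^4 = 1/8).
Summing one r·B term per recipient: 3·0.125·0.0762 + 1·0.25·0.312 + 4·0.125·0.372 = 0.292575.
0.292575 > 0.24: the indirect benefit exceeds the cost.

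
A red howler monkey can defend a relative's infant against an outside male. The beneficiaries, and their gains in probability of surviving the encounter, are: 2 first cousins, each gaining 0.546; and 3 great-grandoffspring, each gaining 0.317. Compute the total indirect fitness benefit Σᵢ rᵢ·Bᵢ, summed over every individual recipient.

r to a first cousin = 1/8 (first cousins share one grandparent pair — two paths of length 4: r = 2·(1/2)^4 = 1/8).
r to a great-grandoffspring = 1/8 (three parent–offspring links: r = (1/2)^3 = 1/8).
Summing one r·B term per recipient: 2·0.125·0.546 + 3·0.125·0.317 = 0.255375.

0.255375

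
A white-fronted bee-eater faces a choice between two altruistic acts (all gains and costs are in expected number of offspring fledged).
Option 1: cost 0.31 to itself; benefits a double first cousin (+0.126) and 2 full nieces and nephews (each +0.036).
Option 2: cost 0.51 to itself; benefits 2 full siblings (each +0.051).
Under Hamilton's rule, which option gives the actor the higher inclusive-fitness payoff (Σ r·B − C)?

Option 1: r to a double first cousin = 0.25.
Option 1: r to a full niece or nephew = 0.25.
Option 1: Σ r·B − C = (1·0.25·0.126 + 2·0.25·0.036) − 0.31 = -0.2605.
Option 2: r to a full sibling = 0.5.
Option 2: Σ r·B − C = (2·0.5·0.051) − 0.51 = -0.459.
Option 1 has the higher net inclusive-fitness payoff.

Option 1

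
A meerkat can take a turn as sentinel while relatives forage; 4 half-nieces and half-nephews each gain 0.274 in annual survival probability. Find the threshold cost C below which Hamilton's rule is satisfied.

0.137

r to a half-niece or half-nephew = 1/8 (half-aunt/uncle↔niece/nephew: one path of length 3: r = (1/2)^3 = 1/8).
Hamilton's rule: n·r·B > C, so the trait is favored while C < n·r·B = 4·0.125·0.274 = 0.137.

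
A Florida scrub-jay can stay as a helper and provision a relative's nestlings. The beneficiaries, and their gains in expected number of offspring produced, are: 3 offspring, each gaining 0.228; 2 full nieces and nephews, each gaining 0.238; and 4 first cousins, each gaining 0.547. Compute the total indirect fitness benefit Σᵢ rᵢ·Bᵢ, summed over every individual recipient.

r to an offspring = 0.5 (one parent–offspring link: r = (1/2)^1 = 1/2).
r to a full niece or nephew = 1/4 (full aunt/uncle↔niece/nephew: two paths of length 3 through the shared grandparent pair: r = 2·(1/2)^3 = 1/4).
r to a first cousin = 0.125 (first cousins share one grandparent pair — two paths of length 4: r = 2·(1/2)^4 = 1/8).
Summing one r·B term per recipient: 3·0.5·0.228 + 2·0.25·0.238 + 4·0.125·0.547 = 0.7345.

0.7345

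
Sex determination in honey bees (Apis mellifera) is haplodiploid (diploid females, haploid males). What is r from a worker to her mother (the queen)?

One meiotic link between diploid queen and diploid daughter: r = 1/2.

0.5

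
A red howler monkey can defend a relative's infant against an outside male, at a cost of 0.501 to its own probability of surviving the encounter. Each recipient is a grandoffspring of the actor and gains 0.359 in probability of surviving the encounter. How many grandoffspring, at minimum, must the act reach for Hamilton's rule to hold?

6

r to a grandoffspring = 0.25 (two parent–offspring links: r = (1/2)^2 = 1/4).
Hamilton's rule: n·r·B > C  ⇒  n > C/(r·B) = 0.501/(0.25·0.359) = 5.582.
The smallest integer exceeding 5.582 is 6.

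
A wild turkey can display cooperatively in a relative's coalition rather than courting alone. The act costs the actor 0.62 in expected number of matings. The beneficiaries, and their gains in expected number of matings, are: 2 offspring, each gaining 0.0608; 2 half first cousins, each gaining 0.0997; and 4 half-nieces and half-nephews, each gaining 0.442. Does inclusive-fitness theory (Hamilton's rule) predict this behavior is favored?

No

Hamilton's rule: the trait is favored when the sum of r·B over every recipient exceeds the actor's cost C.
r to an offspring = 1/2 (one parent–offspring link: r = (1/2)^1 = 1/2).
r to a half first cousin = 1/16 (half first cousins share one grandparent — one path of length 4: r = (1/2)^4 = 1/16).
r to a half-niece or half-nephew = 1/8 (half-aunt/uncle↔niece/nephew: one path of length 3: r = (1/2)^3 = 1/8).
Summing one r·B term per recipient: 2·0.5·0.0608 + 2·0.0625·0.0997 + 4·0.125·0.442 = 0.2942625.
0.2942625 < 0.62: the indirect benefit is less than the cost.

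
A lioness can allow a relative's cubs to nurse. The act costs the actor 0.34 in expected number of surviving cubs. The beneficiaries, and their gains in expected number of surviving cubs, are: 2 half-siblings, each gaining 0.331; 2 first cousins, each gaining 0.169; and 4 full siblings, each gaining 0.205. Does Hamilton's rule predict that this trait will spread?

Yes

Hamilton's rule: the trait is favored when the sum of r·B over every recipient exceeds the actor's cost C.
r to a half-sibling = 0.25 (half-sibs share one parent — one path of length 2: r = (1/2)^2 = 1/4).
r to a first cousin = 0.125 (first cousins share one grandparent pair — two paths of length 4: r = 2·(1/2)^4 = 1/8).
r to a full sibling = 0.5 (full sibs share both parents — two paths of length 2: r = 2·(1/2)^2 = 1/2).
Summing one r·B term per recipient: 2·0.25·0.331 + 2·0.125·0.169 + 4·0.5·0.205 = 0.61775.
0.61775 > 0.34: the indirect benefit exceeds the cost.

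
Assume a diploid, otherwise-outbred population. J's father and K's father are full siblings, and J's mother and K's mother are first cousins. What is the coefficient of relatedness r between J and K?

Wright's path rule: contributions from independent ancestry routes add.
J and K are related in two ways: first cousins through their fathers (r = 1/8) and second cousins through their mothers (r = 1/32).
r = 1/8 + 1/32 = 0.15625.

0.15625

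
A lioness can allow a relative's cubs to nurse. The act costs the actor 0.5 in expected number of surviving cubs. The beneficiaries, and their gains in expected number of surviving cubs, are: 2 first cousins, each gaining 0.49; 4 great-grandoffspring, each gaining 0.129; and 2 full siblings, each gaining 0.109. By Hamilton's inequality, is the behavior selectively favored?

No

Hamilton's rule: the trait is favored when the sum of r·B over every recipient exceeds the actor's cost C.
r to a first cousin = 0.125 (first cousins share one grandparent pair — two paths of length 4: r = 2·(1/2)^4 = 1/8).
r to a great-grandoffspring = 1/8 (three parent–offspring links: r = (1/2)^3 = 1/8).
r to a full sibling = 0.5 (full sibs share both parents — two paths of length 2: r = 2·(1/2)^2 = 1/2).
Summing one r·B term per recipient: 2·0.125·0.49 + 4·0.125·0.129 + 2·0.5·0.109 = 0.296.
0.296 < 0.5: the indirect benefit is less than the cost.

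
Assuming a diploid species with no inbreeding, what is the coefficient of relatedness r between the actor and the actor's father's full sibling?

Each parent–offspring link contributes a factor of 1/2, and independent paths through distinct common ancestors add.
Full aunt/uncle↔niece/nephew: two paths of length 3 through the shared grandparent pair: r = 2·(1/2)^3 = 1/4.

0.25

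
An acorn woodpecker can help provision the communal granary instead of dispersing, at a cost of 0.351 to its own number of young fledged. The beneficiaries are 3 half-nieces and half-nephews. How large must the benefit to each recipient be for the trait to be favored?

0.936

r to a half-niece or half-nephew = 0.125 (half-aunt/uncle↔niece/nephew: one path of length 3: r = (1/2)^3 = 1/8).
Hamilton's rule with n recipients of equal r: n·r·B > C, so B > C/(n·r) = 0.351/(3·0.125) = 0.936.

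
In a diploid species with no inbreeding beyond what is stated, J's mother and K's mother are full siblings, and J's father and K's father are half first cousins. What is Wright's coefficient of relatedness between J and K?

0.140625

With two independent routes of shared ancestry, r is the sum of the two contributions.
J and K are related in two ways: first cousins through their mothers (r = 1/8) and half second cousins through their fathers (r = 1/64).
r = 1/8 + 1/64 = 0.140625.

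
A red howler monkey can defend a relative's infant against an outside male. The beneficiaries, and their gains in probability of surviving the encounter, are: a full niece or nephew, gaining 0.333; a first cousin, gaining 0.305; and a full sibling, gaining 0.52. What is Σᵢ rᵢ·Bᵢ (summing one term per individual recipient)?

0.381375

r to a full niece or nephew = 0.25 (full aunt/uncle↔niece/nephew: two paths of length 3 through the shared grandparent pair: r = 2·(1/2)^3 = 1/4).
r to a first cousin = 0.125 (first cousins share one grandparent pair — two paths of length 4: r = 2·(1/2)^4 = 1/8).
r to a full sibling = 1/2 (full sibs share both parents — two paths of length 2: r = 2·(1/2)^2 = 1/2).
Summing one r·B term per recipient: 1·0.25·0.333 + 1·0.125·0.305 + 1·0.5·0.52 = 0.381375.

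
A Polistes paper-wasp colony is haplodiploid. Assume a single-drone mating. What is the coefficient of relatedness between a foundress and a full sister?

0.75

Haplodiploid full sisters inherit their father's entire haploid genome identically (contributing 1/2) and on average half of their mother's contribution (1/2 · 1/2 = 1/4); r = 1/2 + 1/4 = 3/4.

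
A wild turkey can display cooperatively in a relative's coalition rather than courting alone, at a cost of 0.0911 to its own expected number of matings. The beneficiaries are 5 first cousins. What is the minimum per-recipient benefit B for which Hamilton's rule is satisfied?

0.1458

r to a first cousin = 0.125 (first cousins share one grandparent pair — two paths of length 4: r = 2·(1/2)^4 = 1/8).
Hamilton's rule with n recipients of equal r: n·r·B > C, so B > C/(n·r) = 0.0911/(5·0.125) = 0.1458.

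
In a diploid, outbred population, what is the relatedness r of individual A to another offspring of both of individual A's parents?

Each parent–offspring link contributes a factor of 1/2, and independent paths through distinct common ancestors add.
Full sibs share both parents — two paths of length 2: r = 2·(1/2)^2 = 1/2.

0.5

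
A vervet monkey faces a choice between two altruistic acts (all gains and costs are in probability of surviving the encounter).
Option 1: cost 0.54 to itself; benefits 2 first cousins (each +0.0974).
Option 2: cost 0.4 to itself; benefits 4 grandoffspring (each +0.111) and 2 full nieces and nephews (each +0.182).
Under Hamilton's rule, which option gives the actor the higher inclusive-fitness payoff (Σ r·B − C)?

Option 1: r to a first cousin = 0.125.
Option 1: Σ r·B − C = (2·0.125·0.0974) − 0.54 = -0.51565.
Option 2: r to a grandoffspring = 0.25.
Option 2: r to a full niece or nephew = 0.25.
Option 2: Σ r·B − C = (4·0.25·0.111 + 2·0.25·0.182) − 0.4 = -0.198.
Option 2 has the higher net inclusive-fitness payoff.

Option 2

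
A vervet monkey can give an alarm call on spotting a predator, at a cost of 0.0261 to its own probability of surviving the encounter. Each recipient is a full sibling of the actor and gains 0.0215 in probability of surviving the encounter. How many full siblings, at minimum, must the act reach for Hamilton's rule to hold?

3

r to a full sibling = 0.5 (full sibs share both parents — two paths of length 2: r = 2·(1/2)^2 = 1/2).
Hamilton's rule: n·r·B > C  ⇒  n > C/(r·B) = 0.0261/(0.5·0.0215) = 2.428.
The smallest integer exceeding 2.428 is 3.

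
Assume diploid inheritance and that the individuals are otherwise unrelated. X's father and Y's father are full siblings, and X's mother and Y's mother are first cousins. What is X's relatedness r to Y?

0.15625

Relatedness sums over independent paths through distinct common ancestors.
X and Y are related in two ways: first cousins through their fathers (r = 1/8) and second cousins through their mothers (r = 1/32).
r = 1/8 + 1/32 = 5/32 = 0.15625.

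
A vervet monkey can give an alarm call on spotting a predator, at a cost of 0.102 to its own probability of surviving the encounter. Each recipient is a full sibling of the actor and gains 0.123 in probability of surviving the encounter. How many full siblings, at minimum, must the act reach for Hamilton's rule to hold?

2

r to a full sibling = 1/2 (full sibs share both parents — two paths of length 2: r = 2·(1/2)^2 = 1/2).
Hamilton's rule: n·r·B > C  ⇒  n > C/(r·B) = 0.102/(0.5·0.123) = 1.659.
The smallest integer exceeding 1.659 is 2.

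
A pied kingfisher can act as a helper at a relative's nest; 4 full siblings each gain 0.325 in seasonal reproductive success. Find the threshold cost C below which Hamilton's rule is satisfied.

r to a full sibling = 0.5 (full sibs share both parents — two paths of length 2: r = 2·(1/2)^2 = 1/2).
Hamilton's rule: n·r·B > C, so the trait is favored while C < n·r·B = 4·0.5·0.325 = 0.65.

0.65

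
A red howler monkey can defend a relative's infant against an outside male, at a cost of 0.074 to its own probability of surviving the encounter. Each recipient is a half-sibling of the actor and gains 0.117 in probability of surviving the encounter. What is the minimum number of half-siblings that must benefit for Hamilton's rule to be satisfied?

3

r to a half-sibling = 1/4 (half-sibs share one parent — one path of length 2: r = (1/2)^2 = 1/4).
Hamilton's rule: n·r·B > C  ⇒  n > C/(r·B) = 0.074/(0.25·0.117) = 2.53.
The smallest integer exceeding 2.53 is 3.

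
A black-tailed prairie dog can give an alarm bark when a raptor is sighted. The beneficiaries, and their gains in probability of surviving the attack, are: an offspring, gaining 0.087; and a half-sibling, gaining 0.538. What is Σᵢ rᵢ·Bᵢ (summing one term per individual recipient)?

0.178

r to an offspring = 1/2 (one parent–offspring link: r = (1/2)^1 = 1/2).
r to a half-sibling = 0.25 (half-sibs share one parent — one path of length 2: r = (1/2)^2 = 1/4).
Summing one r·B term per recipient: 1·0.5·0.087 + 1·0.25·0.538 = 0.178.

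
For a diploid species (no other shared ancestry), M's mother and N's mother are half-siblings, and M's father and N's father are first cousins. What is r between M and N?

0.09375

With two independent routes of shared ancestry, r is the sum of the two contributions.
M and N are related in two ways: half first cousins through their mothers (r = 1/16) and second cousins through their fathers (r = 1/32).
r = 1/16 + 1/32 = 3/32 = 0.09375.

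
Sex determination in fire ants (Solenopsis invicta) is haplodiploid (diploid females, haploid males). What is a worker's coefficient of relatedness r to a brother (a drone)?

Her haploid brother carries none of their father's genes and a random half of their mother's genome; that half matches the maternal half of her own genome with probability 1/2: r = 1/2 · 1/2 = 1/4.

0.25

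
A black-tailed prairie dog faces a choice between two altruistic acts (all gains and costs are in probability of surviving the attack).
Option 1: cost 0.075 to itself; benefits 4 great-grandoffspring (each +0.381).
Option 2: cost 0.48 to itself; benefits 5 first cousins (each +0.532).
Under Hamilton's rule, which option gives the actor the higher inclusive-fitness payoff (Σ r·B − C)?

Option 1

Option 1: r to a great-grandoffspring = 0.125.
Option 1: Σ r·B − C = (4·0.125·0.381) − 0.075 = 0.1155.
Option 2: r to a first cousin = 0.125.
Option 2: Σ r·B − C = (5·0.125·0.532) − 0.48 = -0.1475.
Option 1 has the higher net inclusive-fitness payoff.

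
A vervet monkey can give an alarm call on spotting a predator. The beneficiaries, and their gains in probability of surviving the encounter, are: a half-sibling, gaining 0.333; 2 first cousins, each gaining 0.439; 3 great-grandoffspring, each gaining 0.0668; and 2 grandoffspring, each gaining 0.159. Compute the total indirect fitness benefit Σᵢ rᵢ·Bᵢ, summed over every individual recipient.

r to a half-sibling = 1/4 (half-sibs share one parent — one path of length 2: r = (1/2)^2 = 1/4).
r to a first cousin = 1/8 (first cousins share one grandparent pair — two paths of length 4: r = 2·(1/2)^4 = 1/8).
r to a great-grandoffspring = 0.125 (three parent–offspring links: r = (1/2)^3 = 1/8).
r to a grandoffspring = 0.25 (two parent–offspring links: r = (1/2)^2 = 1/4).
Summing one r·B term per recipient: 1·0.25·0.333 + 2·0.125·0.439 + 3·0.125·0.0668 + 2·0.25·0.159 = 0.29755.

0.29755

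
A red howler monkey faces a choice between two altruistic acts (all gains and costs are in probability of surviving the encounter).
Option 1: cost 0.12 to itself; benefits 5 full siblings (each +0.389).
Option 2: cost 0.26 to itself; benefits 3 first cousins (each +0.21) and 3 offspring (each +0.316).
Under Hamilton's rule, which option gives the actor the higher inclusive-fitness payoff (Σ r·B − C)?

Option 1: r to a full sibling = 0.5.
Option 1: Σ r·B − C = (5·0.5·0.389) − 0.12 = 0.8525.
Option 2: r to a first cousin = 0.125.
Option 2: r to an offspring = 0.5.
Option 2: Σ r·B − C = (3·0.125·0.21 + 3·0.5·0.316) − 0.26 = 0.29275.
Option 1 has the higher net inclusive-fitness payoff.

Option 1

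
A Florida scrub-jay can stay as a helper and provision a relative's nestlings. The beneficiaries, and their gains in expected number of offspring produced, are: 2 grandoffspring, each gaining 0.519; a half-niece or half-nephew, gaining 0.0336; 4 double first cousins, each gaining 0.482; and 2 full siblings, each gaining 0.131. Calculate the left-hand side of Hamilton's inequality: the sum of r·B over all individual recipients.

0.8767

r to a grandoffspring = 0.25 (two parent–offspring links: r = (1/2)^2 = 1/4).
r to a half-niece or half-nephew = 1/8 (half-aunt/uncle↔niece/nephew: one path of length 3: r = (1/2)^3 = 1/8).
r to a double first cousin = 1/4 (double first cousins share both grandparent pairs — four paths of length 4: r = 4·(1/2)^4 = 1/4).
r to a full sibling = 1/2 (full sibs share both parents — two paths of length 2: r = 2·(1/2)^2 = 1/2).
Summing one r·B term per recipient: 2·0.25·0.519 + 1·0.125·0.0336 + 4·0.25·0.482 + 2·0.5·0.131 = 0.8767.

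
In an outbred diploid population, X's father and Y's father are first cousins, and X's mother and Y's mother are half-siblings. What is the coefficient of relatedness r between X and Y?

0.09375

With two independent routes of shared ancestry, r is the sum of the two contributions.
X and Y are related in two ways: second cousins through their fathers (r = 1/32) and half first cousins through their mothers (r = 1/16).
r = 1/32 + 1/16 = 3/32 = 0.09375.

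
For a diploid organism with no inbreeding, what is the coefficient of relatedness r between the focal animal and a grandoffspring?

Two parent–offspring links: r = (1/2)^2 = 1/4.

0.25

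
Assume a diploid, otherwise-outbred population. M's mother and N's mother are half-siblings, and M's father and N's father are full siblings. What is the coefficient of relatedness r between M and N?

0.1875

Wright's path rule: contributions from independent ancestry routes add.
M and N are related in two ways: half first cousins through their mothers (r = 1/16) and first cousins through their fathers (r = 1/8).
r = 1/16 + 1/8 = 0.1875.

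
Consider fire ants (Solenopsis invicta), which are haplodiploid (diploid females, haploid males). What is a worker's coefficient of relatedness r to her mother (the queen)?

0.5

One meiotic link between diploid queen and diploid daughter: r = 1/2.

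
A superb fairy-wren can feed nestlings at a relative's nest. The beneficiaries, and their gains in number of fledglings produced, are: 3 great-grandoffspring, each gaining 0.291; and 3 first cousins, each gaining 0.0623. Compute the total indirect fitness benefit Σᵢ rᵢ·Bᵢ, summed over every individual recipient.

0.1324875

r to a great-grandoffspring = 1/8 (three parent–offspring links: r = (1/2)^3 = 1/8).
r to a first cousin = 0.125 (first cousins share one grandparent pair — two paths of length 4: r = 2·(1/2)^4 = 1/8).
Summing one r·B term per recipient: 3·0.125·0.291 + 3·0.125·0.0623 = 0.1324875.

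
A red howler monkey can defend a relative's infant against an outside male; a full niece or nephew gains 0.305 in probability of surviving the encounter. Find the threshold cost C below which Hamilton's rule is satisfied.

r to a full niece or nephew = 1/4 (full aunt/uncle↔niece/nephew: two paths of length 3 through the shared grandparent pair: r = 2·(1/2)^3 = 1/4).
Hamilton's rule: n·r·B > C, so the trait is favored while C < n·r·B = 1·0.25·0.305 = 0.07625.

0.07625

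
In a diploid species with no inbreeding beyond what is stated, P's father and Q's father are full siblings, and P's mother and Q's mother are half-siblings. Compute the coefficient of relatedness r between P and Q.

0.1875

Wright's path rule: contributions from independent ancestry routes add.
P and Q are related in two ways: first cousins through their fathers (r = 1/8) and half first cousins through their mothers (r = 1/16).
r = 1/8 + 1/16 = 3/16 = 0.1875.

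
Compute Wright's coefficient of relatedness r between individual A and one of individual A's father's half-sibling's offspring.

0.0625

Each parent–offspring link contributes a factor of 1/2, and independent paths through distinct common ancestors add.
Half first cousins share one grandparent — one path of length 4: r = (1/2)^4 = 1/16.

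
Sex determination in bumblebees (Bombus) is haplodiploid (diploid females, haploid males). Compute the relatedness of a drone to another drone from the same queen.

Haploid brothers each carry a random half of the queen's diploid genome, so on average they share half: r = 1/2.

0.5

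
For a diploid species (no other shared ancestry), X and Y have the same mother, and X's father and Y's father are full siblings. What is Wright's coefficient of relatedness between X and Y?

With two independent routes of shared ancestry, r is the sum of the two contributions.
X and Y are related in two ways: half-sibs through their shared mother (r = 1/4) and first cousins through their fathers (r = 1/8).
r = 1/4 + 1/8 = 3/8 = 0.375.

0.375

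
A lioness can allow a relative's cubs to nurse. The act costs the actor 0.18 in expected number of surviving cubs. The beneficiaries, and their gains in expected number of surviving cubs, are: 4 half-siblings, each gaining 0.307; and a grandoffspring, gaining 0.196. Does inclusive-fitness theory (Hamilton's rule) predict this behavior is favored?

Hamilton's rule: the trait is favored when the sum of r·B over every recipient exceeds the actor's cost C.
r to a half-sibling = 0.25 (half-sibs share one parent — one path of length 2: r = (1/2)^2 = 1/4).
r to a grandoffspring = 0.25 (two parent–offspring links: r = (1/2)^2 = 1/4).
Summing one r·B term per recipient: 4·0.25·0.307 + 1·0.25·0.196 = 0.356.
0.356 > 0.18: the indirect benefit exceeds the cost.

Yes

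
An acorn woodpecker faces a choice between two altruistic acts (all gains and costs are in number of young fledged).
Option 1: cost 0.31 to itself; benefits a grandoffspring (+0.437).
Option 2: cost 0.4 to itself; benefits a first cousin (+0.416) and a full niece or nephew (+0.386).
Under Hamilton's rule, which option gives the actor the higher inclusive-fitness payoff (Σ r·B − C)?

Option 1

Option 1: r to a grandoffspring = 0.25.
Option 1: Σ r·B − C = (1·0.25·0.437) − 0.31 = -0.20075.
Option 2: r to a first cousin = 0.125.
Option 2: r to a full niece or nephew = 0.25.
Option 2: Σ r·B − C = (1·0.125·0.416 + 1·0.25·0.386) − 0.4 = -0.2515.
Option 1 has the higher net inclusive-fitness payoff.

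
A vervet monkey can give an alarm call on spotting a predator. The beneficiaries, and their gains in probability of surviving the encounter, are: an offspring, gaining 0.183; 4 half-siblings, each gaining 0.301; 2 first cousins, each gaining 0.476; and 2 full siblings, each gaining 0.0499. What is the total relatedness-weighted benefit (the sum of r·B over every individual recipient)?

r to an offspring = 1/2 (one parent–offspring link: r = (1/2)^1 = 1/2).
r to a half-sibling = 0.25 (half-sibs share one parent — one path of length 2: r = (1/2)^2 = 1/4).
r to a first cousin = 1/8 (first cousins share one grandparent pair — two paths of length 4: r = 2·(1/2)^4 = 1/8).
r to a full sibling = 0.5 (full sibs share both parents — two paths of length 2: r = 2·(1/2)^2 = 1/2).
Summing one r·B term per recipient: 1·0.5·0.183 + 4·0.25·0.301 + 2·0.125·0.476 + 2·0.5·0.0499 = 0.5614.

0.5614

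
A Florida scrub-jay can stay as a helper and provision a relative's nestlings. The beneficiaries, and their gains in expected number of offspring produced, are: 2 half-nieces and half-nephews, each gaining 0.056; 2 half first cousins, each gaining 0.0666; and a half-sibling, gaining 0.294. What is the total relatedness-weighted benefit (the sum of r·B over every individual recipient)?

0.095825

r to a half-niece or half-nephew = 0.125 (half-aunt/uncle↔niece/nephew: one path of length 3: r = (1/2)^3 = 1/8).
r to a half first cousin = 1/16 (half first cousins share one grandparent — one path of length 4: r = (1/2)^4 = 1/16).
r to a half-sibling = 0.25 (half-sibs share one parent — one path of length 2: r = (1/2)^2 = 1/4).
Summing one r·B term per recipient: 2·0.125·0.056 + 2·0.0625·0.0666 + 1·0.25·0.294 = 0.095825.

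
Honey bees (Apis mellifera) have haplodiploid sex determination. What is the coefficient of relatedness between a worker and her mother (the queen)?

0.5

One meiotic link between diploid queen and diploid daughter: r = 1/2.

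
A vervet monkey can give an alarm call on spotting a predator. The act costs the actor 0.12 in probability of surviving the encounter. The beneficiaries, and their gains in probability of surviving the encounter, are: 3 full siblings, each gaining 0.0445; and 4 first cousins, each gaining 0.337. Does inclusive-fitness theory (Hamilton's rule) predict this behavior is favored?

Yes

Hamilton's rule: the trait is favored when the sum of r·B over every recipient exceeds the actor's cost C.
r to a full sibling = 0.5 (full sibs share both parents — two paths of length 2: r = 2·(1/2)^2 = 1/2).
r to a first cousin = 1/8 (first cousins share one grandparent pair — two paths of length 4: r = 2·(1/2)^4 = 1/8).
Summing one r·B term per recipient: 3·0.5·0.0445 + 4·0.125·0.337 = 0.23525.
0.23525 > 0.12: the indirect benefit exceeds the cost.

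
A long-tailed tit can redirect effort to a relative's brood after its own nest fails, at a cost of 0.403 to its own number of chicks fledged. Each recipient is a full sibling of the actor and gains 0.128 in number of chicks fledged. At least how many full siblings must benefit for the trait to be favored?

7

r to a full sibling = 0.5 (full sibs share both parents — two paths of length 2: r = 2·(1/2)^2 = 1/2).
Hamilton's rule: n·r·B > C  ⇒  n > C/(r·B) = 0.403/(0.5·0.128) = 6.297.
The smallest integer exceeding 6.297 is 7.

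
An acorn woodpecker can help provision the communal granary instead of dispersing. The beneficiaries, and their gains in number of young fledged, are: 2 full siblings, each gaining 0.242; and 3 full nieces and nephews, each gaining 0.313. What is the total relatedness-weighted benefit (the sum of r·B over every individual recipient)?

0.47675

r to a full sibling = 1/2 (full sibs share both parents — two paths of length 2: r = 2·(1/2)^2 = 1/2).
r to a full niece or nephew = 0.25 (full aunt/uncle↔niece/nephew: two paths of length 3 through the shared grandparent pair: r = 2·(1/2)^3 = 1/4).
Summing one r·B term per recipient: 2·0.5·0.242 + 3·0.25·0.313 = 0.47675.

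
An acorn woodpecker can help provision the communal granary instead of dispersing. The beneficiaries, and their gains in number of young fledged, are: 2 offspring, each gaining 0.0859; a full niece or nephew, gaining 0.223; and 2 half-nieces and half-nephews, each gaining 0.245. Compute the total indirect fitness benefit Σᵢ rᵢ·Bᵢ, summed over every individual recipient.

0.2029

r to an offspring = 1/2 (one parent–offspring link: r = (1/2)^1 = 1/2).
r to a full niece or nephew = 0.25 (full aunt/uncle↔niece/nephew: two paths of length 3 through the shared grandparent pair: r = 2·(1/2)^3 = 1/4).
r to a half-niece or half-nephew = 1/8 (half-aunt/uncle↔niece/nephew: one path of length 3: r = (1/2)^3 = 1/8).
Summing one r·B term per recipient: 2·0.5·0.0859 + 1·0.25·0.223 + 2·0.125·0.245 = 0.2029.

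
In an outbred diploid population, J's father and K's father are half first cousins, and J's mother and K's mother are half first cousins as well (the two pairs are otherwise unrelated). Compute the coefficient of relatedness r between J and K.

0.03125

Relatedness sums over independent paths through distinct common ancestors.
J and K are related in two ways: half second cousins through their fathers (r = 1/64) and half second cousins through their mothers (r = 1/64).
r = 1/64 + 1/64 = 1/32 = 0.03125.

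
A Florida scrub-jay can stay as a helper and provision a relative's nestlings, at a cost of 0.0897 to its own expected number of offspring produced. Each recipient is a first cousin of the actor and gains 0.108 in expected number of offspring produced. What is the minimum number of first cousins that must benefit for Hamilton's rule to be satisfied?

7

r to a first cousin = 0.125 (first cousins share one grandparent pair — two paths of length 4: r = 2·(1/2)^4 = 1/8).
Hamilton's rule: n·r·B > C  ⇒  n > C/(r·B) = 0.0897/(0.125·0.108) = 6.644.
The smallest integer exceeding 6.644 is 7.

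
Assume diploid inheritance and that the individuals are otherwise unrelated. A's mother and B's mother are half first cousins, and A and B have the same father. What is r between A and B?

0.265625

With two independent routes of shared ancestry, r is the sum of the two contributions.
A and B are related in two ways: half second cousins through their mothers (r = 1/64) and half-sibs through their shared father (r = 1/4).
r = 1/64 + 1/4 = 0.265625.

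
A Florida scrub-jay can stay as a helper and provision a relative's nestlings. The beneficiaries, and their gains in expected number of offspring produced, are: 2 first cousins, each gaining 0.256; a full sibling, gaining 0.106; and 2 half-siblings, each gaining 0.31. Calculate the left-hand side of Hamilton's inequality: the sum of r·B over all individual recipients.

r to a first cousin = 0.125 (first cousins share one grandparent pair — two paths of length 4: r = 2·(1/2)^4 = 1/8).
r to a full sibling = 0.5 (full sibs share both parents — two paths of length 2: r = 2·(1/2)^2 = 1/2).
r to a half-sibling = 1/4 (half-sibs share one parent — one path of length 2: r = (1/2)^2 = 1/4).
Summing one r·B term per recipient: 2·0.125·0.256 + 1·0.5·0.106 + 2·0.25·0.31 = 0.272.

0.272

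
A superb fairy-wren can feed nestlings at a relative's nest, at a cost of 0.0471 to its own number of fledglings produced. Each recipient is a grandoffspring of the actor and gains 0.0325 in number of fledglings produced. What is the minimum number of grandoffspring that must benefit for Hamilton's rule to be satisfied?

6

r to a grandoffspring = 0.25 (two parent–offspring links: r = (1/2)^2 = 1/4).
Hamilton's rule: n·r·B > C  ⇒  n > C/(r·B) = 0.0471/(0.25·0.0325) = 5.797.
The smallest integer exceeding 5.797 is 6.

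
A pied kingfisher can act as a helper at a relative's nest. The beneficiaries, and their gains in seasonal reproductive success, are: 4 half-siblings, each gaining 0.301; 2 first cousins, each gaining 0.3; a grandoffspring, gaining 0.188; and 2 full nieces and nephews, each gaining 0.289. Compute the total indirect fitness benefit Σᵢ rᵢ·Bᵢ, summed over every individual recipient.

0.5675

r to a half-sibling = 1/4 (half-sibs share one parent — one path of length 2: r = (1/2)^2 = 1/4).
r to a first cousin = 1/8 (first cousins share one grandparent pair — two paths of length 4: r = 2·(1/2)^4 = 1/8).
r to a grandoffspring = 0.25 (two parent–offspring links: r = (1/2)^2 = 1/4).
r to a full niece or nephew = 0.25 (full aunt/uncle↔niece/nephew: two paths of length 3 through the shared grandparent pair: r = 2·(1/2)^3 = 1/4).
Summing one r·B term per recipient: 4·0.25·0.301 + 2·0.125·0.3 + 1·0.25·0.188 + 2·0.25·0.289 = 0.5675.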